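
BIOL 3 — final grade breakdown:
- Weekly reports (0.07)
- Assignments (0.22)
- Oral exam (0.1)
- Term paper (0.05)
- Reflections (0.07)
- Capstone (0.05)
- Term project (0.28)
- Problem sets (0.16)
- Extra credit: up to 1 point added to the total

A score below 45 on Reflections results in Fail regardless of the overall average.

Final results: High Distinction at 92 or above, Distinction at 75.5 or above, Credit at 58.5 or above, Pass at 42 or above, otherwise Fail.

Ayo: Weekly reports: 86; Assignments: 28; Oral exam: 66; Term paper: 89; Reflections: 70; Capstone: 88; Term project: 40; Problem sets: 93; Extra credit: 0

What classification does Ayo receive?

Reflections score 70 ≥ 45: minimum met.
Weighted total:
  Weekly reports 86 × 0.07 = 6.02
  Assignments 28 × 0.22 = 6.16
  Oral exam 66 × 0.1 = 6.6
  Term paper 89 × 0.05 = 4.45
  Reflections 70 × 0.07 = 4.9
  Capstone 88 × 0.05 = 4.4
  Term project 40 × 0.28 = 11.2
  Problem sets 93 × 0.16 = 14.88
Sum = 58.61
Extra credit: 58.61 + 0 = 58.61
58.61 is ≥ 58.5 and < 75.5 → Credit

Credit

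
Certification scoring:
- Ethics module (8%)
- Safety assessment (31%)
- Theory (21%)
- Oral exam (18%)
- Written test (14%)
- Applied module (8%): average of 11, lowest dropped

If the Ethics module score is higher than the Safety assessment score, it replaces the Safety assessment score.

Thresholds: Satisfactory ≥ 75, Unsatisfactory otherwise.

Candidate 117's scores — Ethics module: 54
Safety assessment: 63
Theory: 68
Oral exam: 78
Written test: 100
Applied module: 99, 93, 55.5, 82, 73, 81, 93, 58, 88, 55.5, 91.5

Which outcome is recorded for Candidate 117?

Unsatisfactory

Applied module: drop 55.5 → average of remaining 10 = 814/10 = 81.4
Ethics module (54) ≤ Safety assessment (63), so Safety assessment stays at 63.
Weighted total:
  Ethics module 54 × 0.08 = 4.32
  Safety assessment 63 × 0.31 = 19.53
  Theory 68 × 0.21 = 14.28
  Oral exam 78 × 0.18 = 14.04
  Written test 100 × 0.14 = 14
  Applied module 81.4 × 0.08 = 6.512
Sum = 72.682
72.682 < 75 → Unsatisfactory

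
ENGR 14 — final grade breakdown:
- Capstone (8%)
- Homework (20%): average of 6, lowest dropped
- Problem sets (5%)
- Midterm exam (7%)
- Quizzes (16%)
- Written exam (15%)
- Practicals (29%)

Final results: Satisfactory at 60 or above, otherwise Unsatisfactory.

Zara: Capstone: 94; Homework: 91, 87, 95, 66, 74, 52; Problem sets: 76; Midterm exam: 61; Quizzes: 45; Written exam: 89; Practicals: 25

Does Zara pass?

Homework: drop 52 → average of remaining 5 = 413/5 = 82.6
Weighted total:
  Capstone 94 × 0.08 = 7.52
  Homework 82.6 × 0.2 = 16.52
  Problem sets 76 × 0.05 = 3.8
  Midterm exam 61 × 0.07 = 4.27
  Quizzes 45 × 0.16 = 7.2
  Written exam 89 × 0.15 = 13.35
  Practicals 25 × 0.29 = 7.25
Sum = 59.91
59.91 < 60 → Unsatisfactory

Unsatisfactory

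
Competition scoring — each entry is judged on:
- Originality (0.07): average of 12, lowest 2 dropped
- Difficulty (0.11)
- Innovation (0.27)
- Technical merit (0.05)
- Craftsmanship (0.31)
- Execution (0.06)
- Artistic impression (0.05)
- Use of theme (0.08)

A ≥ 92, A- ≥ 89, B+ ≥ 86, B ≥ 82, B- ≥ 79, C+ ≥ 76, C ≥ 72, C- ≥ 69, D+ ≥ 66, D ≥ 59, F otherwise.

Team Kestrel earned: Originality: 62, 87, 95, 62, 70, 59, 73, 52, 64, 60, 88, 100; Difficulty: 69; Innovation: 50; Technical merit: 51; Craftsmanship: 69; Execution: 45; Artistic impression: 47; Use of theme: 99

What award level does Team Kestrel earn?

Originality: drop 52, 59 → average of remaining 10 = 761/10 = 76.1
Weighted total:
  Originality 76.1 × 0.07 = 5.327
  Difficulty 69 × 0.11 = 7.59
  Innovation 50 × 0.27 = 13.5
  Technical merit 51 × 0.05 = 2.55
  Craftsmanship 69 × 0.31 = 21.39
  Execution 45 × 0.06 = 2.7
  Artistic impression 47 × 0.05 = 2.35
  Use of theme 99 × 0.08 = 7.92
Sum = 63.327
63.327 is ≥ 59 and < 66 → D

D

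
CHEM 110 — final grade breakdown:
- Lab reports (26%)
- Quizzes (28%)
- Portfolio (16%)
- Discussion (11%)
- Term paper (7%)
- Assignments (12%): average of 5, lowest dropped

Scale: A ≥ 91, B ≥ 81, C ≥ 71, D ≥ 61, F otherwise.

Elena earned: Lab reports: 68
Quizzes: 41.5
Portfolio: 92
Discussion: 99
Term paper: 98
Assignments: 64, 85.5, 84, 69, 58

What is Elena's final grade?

Assignments: drop 58 → average of remaining 4 = 302.5/4 = 75.625
Weighted total:
  Lab reports 68 × 0.26 = 17.68
  Quizzes 41.5 × 0.28 = 11.62
  Portfolio 92 × 0.16 = 14.72
  Discussion 99 × 0.11 = 10.89
  Term paper 98 × 0.07 = 6.86
  Assignments 75.625 × 0.12 = 9.075
Sum = 70.845
70.845 is ≥ 61 and < 71 → D

D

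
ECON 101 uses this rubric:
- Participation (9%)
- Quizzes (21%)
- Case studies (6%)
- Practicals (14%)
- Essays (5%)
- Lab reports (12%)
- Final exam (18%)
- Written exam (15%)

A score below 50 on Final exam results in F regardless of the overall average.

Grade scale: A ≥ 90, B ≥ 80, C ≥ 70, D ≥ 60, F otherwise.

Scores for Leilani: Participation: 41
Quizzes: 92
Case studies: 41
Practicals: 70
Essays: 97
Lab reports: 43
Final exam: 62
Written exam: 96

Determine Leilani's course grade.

C

Final exam score 62 ≥ 50: minimum met.
Weighted total:
  Participation 41 × 0.09 = 3.69
  Quizzes 92 × 0.21 = 19.32
  Case studies 41 × 0.06 = 2.46
  Practicals 70 × 0.14 = 9.8
  Essays 97 × 0.05 = 4.85
  Lab reports 43 × 0.12 = 5.16
  Final exam 62 × 0.18 = 11.16
  Written exam 96 × 0.15 = 14.4
Sum = 70.84
70.84 is ≥ 70 and < 80 → C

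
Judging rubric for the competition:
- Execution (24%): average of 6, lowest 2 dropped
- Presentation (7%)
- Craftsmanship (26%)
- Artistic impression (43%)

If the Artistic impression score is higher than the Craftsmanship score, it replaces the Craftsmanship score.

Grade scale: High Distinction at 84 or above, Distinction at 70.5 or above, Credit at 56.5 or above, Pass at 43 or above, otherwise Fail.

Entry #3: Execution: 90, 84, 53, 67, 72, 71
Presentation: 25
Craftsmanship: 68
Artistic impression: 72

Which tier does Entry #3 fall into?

Execution: drop 53, 67 → average of remaining 4 = 317/4 = 79.25
Artistic impression (72) > Craftsmanship (68), so Craftsmanship counts as 72.
Weighted total:
  Execution 79.25 × 0.24 = 19.02
  Presentation 25 × 0.07 = 1.75
  Craftsmanship 72 × 0.26 = 18.72
  Artistic impression 72 × 0.43 = 30.96
Sum = 70.45
70.45 is ≥ 56.5 and < 70.5 → Credit

Credit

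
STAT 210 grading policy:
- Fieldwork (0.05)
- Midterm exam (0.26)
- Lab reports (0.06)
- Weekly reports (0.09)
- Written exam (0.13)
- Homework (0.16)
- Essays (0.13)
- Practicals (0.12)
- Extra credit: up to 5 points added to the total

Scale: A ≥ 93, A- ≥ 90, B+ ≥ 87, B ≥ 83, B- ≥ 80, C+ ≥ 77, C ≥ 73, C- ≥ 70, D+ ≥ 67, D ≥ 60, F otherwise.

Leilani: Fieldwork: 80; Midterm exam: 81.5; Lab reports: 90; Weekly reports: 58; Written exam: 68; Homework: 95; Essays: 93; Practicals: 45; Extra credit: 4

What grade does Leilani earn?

B-

Weighted total:
  Fieldwork 80 × 0.05 = 4
  Midterm exam 81.5 × 0.26 = 21.19
  Lab reports 90 × 0.06 = 5.4
  Weekly reports 58 × 0.09 = 5.22
  Written exam 68 × 0.13 = 8.84
  Homework 95 × 0.16 = 15.2
  Essays 93 × 0.13 = 12.09
  Practicals 45 × 0.12 = 5.4
Sum = 77.34
Extra credit: 77.34 + 4 = 81.34
81.34 is ≥ 80 and < 83 → B-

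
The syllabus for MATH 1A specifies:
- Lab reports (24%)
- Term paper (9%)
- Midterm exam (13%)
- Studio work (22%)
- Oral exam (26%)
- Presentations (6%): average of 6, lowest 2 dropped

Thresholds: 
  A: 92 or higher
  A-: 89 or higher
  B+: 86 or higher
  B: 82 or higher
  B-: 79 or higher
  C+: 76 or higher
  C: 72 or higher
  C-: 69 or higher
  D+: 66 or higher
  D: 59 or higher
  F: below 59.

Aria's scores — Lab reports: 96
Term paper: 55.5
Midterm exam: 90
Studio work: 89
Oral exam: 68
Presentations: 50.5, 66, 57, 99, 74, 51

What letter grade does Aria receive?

Presentations: drop 50.5, 51 → average of remaining 4 = 296/4 = 74
Weighted total:
  Lab reports 96 × 0.24 = 23.04
  Term paper 55.5 × 0.09 = 4.995
  Midterm exam 90 × 0.13 = 11.7
  Studio work 89 × 0.22 = 19.58
  Oral exam 68 × 0.26 = 17.68
  Presentations 74 × 0.06 = 4.44
Sum = 81.435
81.435 is ≥ 79 and < 82 → B-

B-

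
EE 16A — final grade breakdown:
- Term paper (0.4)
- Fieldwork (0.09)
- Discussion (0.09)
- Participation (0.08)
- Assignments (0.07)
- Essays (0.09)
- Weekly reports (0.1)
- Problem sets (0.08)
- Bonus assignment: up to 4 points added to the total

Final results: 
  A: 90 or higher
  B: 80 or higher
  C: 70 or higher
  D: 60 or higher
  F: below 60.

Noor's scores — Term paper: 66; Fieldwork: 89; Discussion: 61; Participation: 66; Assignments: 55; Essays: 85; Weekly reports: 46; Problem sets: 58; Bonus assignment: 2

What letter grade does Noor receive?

Weighted total:
  Term paper 66 × 0.4 = 26.4
  Fieldwork 89 × 0.09 = 8.01
  Discussion 61 × 0.09 = 5.49
  Participation 66 × 0.08 = 5.28
  Assignments 55 × 0.07 = 3.85
  Essays 85 × 0.09 = 7.65
  Weekly reports 46 × 0.1 = 4.6
  Problem sets 58 × 0.08 = 4.64
Sum = 65.92
Bonus assignment: 65.92 + 2 = 67.92
67.92 is ≥ 60 and < 70 → D

D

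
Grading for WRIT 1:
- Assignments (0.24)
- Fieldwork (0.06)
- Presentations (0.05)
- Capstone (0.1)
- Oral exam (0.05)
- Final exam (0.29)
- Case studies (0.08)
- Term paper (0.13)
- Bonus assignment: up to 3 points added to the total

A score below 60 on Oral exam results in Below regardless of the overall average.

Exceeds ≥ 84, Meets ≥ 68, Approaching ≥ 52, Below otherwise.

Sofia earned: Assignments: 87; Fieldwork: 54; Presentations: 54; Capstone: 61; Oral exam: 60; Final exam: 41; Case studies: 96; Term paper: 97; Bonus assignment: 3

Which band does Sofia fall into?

Oral exam score 60 ≥ 60: minimum met.
Weighted total:
  Assignments 87 × 0.24 = 20.88
  Fieldwork 54 × 0.06 = 3.24
  Presentations 54 × 0.05 = 2.7
  Capstone 61 × 0.1 = 6.1
  Oral exam 60 × 0.05 = 3
  Final exam 41 × 0.29 = 11.89
  Case studies 96 × 0.08 = 7.68
  Term paper 97 × 0.13 = 12.61
Sum = 68.1
Bonus assignment: 68.1 + 3 = 71.1
71.1 is ≥ 68 and < 84 → Meets

Meets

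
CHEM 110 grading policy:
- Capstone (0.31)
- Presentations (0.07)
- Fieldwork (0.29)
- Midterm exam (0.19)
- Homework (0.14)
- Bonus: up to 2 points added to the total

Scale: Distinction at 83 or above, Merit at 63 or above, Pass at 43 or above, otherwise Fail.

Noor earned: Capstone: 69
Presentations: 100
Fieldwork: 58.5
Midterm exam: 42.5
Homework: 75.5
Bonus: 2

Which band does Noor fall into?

Merit

Weighted total:
  Capstone 69 × 0.31 = 21.39
  Presentations 100 × 0.07 = 7
  Fieldwork 58.5 × 0.29 = 16.965
  Midterm exam 42.5 × 0.19 = 8.075
  Homework 75.5 × 0.14 = 10.57
Sum = 64
Bonus: 64 + 2 = 66
66 is ≥ 63 and < 83 → Merit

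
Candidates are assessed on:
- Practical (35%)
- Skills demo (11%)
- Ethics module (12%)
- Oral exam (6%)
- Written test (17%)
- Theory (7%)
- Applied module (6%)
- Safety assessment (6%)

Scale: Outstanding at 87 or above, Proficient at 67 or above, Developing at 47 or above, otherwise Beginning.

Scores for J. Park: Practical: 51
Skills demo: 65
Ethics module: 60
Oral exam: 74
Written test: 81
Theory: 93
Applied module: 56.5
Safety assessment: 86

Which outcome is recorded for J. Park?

Developing

Weighted total:
  Practical 51 × 0.35 = 17.85
  Skills demo 65 × 0.11 = 7.15
  Ethics module 60 × 0.12 = 7.2
  Oral exam 74 × 0.06 = 4.44
  Written test 81 × 0.17 = 13.77
  Theory 93 × 0.07 = 6.51
  Applied module 56.5 × 0.06 = 3.39
  Safety assessment 86 × 0.06 = 5.16
Sum = 65.47
65.47 is ≥ 47 and < 67 → Developing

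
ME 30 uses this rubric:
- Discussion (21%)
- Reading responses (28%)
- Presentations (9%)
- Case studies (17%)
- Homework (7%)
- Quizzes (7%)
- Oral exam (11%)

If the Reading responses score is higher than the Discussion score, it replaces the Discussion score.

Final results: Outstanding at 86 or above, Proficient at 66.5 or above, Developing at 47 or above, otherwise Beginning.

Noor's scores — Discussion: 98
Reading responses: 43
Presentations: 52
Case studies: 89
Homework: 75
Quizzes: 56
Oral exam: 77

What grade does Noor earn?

Reading responses (43) ≤ Discussion (98), so Discussion stays at 98.
Weighted total:
  Discussion 98 × 0.21 = 20.58
  Reading responses 43 × 0.28 = 12.04
  Presentations 52 × 0.09 = 4.68
  Case studies 89 × 0.17 = 15.13
  Homework 75 × 0.07 = 5.25
  Quizzes 56 × 0.07 = 3.92
  Oral exam 77 × 0.11 = 8.47
Sum = 70.07
70.07 is ≥ 66.5 and < 86 → Proficient

Proficient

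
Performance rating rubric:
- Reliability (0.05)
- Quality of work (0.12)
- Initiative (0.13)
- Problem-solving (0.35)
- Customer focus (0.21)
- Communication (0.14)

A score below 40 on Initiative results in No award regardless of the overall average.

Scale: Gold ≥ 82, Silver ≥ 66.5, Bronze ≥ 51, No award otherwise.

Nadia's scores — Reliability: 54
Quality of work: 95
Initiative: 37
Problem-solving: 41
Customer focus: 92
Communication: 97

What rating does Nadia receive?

No award

Initiative score 37 < 40: minimum not met.
Weighted total:
  Reliability 54 × 0.05 = 2.7
  Quality of work 95 × 0.12 = 11.4
  Initiative 37 × 0.13 = 4.81
  Problem-solving 41 × 0.35 = 14.35
  Customer focus 92 × 0.21 = 19.32
  Communication 97 × 0.14 = 13.58
Sum = 66.16
Because the Initiative minimum was not met, the result is No award.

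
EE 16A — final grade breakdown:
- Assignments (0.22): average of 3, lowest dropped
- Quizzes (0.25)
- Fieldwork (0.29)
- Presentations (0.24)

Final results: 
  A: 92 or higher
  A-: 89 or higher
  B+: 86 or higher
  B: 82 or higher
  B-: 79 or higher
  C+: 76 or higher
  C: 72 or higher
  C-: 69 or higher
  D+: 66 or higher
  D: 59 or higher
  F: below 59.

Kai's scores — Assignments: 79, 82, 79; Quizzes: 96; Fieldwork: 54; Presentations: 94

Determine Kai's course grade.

B-

Assignments: drop 79 → average of remaining 2 = 161/2 = 80.5
Weighted total:
  Assignments 80.5 × 0.22 = 17.71
  Quizzes 96 × 0.25 = 24
  Fieldwork 54 × 0.29 = 15.66
  Presentations 94 × 0.24 = 22.56
Sum = 79.93
79.93 is ≥ 79 and < 82 → B-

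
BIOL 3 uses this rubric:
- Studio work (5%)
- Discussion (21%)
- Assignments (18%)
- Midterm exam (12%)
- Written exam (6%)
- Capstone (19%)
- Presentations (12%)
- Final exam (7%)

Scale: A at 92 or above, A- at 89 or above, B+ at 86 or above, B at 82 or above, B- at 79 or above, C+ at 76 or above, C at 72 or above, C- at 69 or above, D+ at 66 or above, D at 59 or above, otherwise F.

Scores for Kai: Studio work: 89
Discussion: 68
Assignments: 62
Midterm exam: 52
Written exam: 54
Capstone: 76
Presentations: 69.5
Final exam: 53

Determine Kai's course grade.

Weighted total:
  Studio work 89 × 0.05 = 4.45
  Discussion 68 × 0.21 = 14.28
  Assignments 62 × 0.18 = 11.16
  Midterm exam 52 × 0.12 = 6.24
  Written exam 54 × 0.06 = 3.24
  Capstone 76 × 0.19 = 14.44
  Presentations 69.5 × 0.12 = 8.34
  Final exam 53 × 0.07 = 3.71
Sum = 65.86
65.86 is ≥ 59 and < 66 → D

D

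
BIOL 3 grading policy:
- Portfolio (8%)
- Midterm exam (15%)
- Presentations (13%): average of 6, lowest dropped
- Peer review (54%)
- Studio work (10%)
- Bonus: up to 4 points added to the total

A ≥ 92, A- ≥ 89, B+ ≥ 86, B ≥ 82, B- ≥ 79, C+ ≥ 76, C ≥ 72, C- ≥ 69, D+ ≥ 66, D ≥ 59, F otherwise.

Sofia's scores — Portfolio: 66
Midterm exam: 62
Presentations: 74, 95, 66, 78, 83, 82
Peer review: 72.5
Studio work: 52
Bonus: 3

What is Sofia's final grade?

Presentations: drop 66 → average of remaining 5 = 412/5 = 82.4
Weighted total:
  Portfolio 66 × 0.08 = 5.28
  Midterm exam 62 × 0.15 = 9.3
  Presentations 82.4 × 0.13 = 10.712
  Peer review 72.5 × 0.54 = 39.15
  Studio work 52 × 0.1 = 5.2
Sum = 69.642
Bonus: 69.642 + 3 = 72.642
72.642 is ≥ 72 and < 76 → C

C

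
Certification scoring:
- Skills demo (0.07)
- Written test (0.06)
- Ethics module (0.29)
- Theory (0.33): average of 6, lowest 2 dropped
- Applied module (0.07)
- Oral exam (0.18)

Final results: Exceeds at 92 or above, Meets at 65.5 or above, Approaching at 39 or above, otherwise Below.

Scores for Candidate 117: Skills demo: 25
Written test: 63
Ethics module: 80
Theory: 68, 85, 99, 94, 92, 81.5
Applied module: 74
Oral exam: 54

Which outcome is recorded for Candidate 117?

Theory: drop 68, 81.5 → average of remaining 4 = 370/4 = 92.5
Weighted total:
  Skills demo 25 × 0.07 = 1.75
  Written test 63 × 0.06 = 3.78
  Ethics module 80 × 0.29 = 23.2
  Theory 92.5 × 0.33 = 30.525
  Applied module 74 × 0.07 = 5.18
  Oral exam 54 × 0.18 = 9.72
Sum = 74.155
74.155 is ≥ 65.5 and < 92 → Meets

Meets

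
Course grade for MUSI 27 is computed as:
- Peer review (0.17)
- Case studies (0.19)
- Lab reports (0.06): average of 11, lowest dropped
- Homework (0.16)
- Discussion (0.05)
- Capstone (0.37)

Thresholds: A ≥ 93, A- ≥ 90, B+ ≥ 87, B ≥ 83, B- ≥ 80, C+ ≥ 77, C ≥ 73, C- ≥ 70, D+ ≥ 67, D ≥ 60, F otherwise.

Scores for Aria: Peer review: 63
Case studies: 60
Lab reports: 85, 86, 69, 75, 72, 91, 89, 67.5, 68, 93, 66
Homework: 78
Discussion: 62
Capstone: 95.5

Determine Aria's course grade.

C+

Lab reports: drop 66 → average of remaining 10 = 795.5/10 = 79.55
Weighted total:
  Peer review 63 × 0.17 = 10.71
  Case studies 60 × 0.19 = 11.4
  Lab reports 79.55 × 0.06 = 4.773
  Homework 78 × 0.16 = 12.48
  Discussion 62 × 0.05 = 3.1
  Capstone 95.5 × 0.37 = 35.335
Sum = 77.798
77.798 is ≥ 77 and < 80 → C+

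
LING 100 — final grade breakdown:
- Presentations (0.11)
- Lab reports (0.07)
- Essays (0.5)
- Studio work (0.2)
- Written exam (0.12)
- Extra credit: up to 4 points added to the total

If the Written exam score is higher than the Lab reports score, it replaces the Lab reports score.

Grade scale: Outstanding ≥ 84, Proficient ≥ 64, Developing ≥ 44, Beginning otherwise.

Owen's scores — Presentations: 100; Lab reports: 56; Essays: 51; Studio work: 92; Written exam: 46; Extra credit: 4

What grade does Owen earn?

Proficient

Written exam (46) ≤ Lab reports (56), so Lab reports stays at 56.
Weighted total:
  Presentations 100 × 0.11 = 11
  Lab reports 56 × 0.07 = 3.92
  Essays 51 × 0.5 = 25.5
  Studio work 92 × 0.2 = 18.4
  Written exam 46 × 0.12 = 5.52
Sum = 64.34
Extra credit: 64.34 + 4 = 68.34
68.34 is ≥ 64 and < 84 → Proficient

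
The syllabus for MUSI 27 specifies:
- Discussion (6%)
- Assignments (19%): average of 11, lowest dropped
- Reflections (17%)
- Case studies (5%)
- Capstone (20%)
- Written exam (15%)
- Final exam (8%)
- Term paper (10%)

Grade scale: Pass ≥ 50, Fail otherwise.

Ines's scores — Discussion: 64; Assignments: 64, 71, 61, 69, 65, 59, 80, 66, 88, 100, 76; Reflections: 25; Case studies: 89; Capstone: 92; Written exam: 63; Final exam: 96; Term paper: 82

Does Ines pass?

Pass

Assignments: drop 59 → average of remaining 10 = 740/10 = 74
Weighted total:
  Discussion 64 × 0.06 = 3.84
  Assignments 74 × 0.19 = 14.06
  Reflections 25 × 0.17 = 4.25
  Case studies 89 × 0.05 = 4.45
  Capstone 92 × 0.2 = 18.4
  Written exam 63 × 0.15 = 9.45
  Final exam 96 × 0.08 = 7.68
  Term paper 82 × 0.1 = 8.2
Sum = 70.33
70.33 ≥ 50 → Pass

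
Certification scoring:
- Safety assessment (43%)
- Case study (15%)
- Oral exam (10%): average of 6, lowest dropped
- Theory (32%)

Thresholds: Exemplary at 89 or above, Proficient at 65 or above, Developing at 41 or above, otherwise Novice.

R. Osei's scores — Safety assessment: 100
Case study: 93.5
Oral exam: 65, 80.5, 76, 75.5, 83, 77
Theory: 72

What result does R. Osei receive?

Oral exam: drop 65 → average of remaining 5 = 392/5 = 78.4
Weighted total:
  Safety assessment 100 × 0.43 = 43
  Case study 93.5 × 0.15 = 14.025
  Oral exam 78.4 × 0.1 = 7.84
  Theory 72 × 0.32 = 23.04
Sum = 87.905
87.905 is ≥ 65 and < 89 → Proficient

Proficient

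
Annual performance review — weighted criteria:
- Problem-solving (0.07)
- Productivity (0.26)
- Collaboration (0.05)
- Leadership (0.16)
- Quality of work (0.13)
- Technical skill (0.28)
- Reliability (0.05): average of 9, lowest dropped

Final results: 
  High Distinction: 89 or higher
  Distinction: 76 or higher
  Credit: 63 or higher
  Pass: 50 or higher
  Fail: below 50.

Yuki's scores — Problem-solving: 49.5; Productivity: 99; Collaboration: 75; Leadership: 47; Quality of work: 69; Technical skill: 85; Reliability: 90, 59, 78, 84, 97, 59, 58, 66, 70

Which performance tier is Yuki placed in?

Reliability: drop 58 → average of remaining 8 = 603/8 = 75.375
Weighted total:
  Problem-solving 49.5 × 0.07 = 3.465
  Productivity 99 × 0.26 = 25.74
  Collaboration 75 × 0.05 = 3.75
  Leadership 47 × 0.16 = 7.52
  Quality of work 69 × 0.13 = 8.97
  Technical skill 85 × 0.28 = 23.8
  Reliability 75.375 × 0.05 = 3.76875
Sum = 77.01375
77.01375 is ≥ 76 and < 89 → Distinction

Distinction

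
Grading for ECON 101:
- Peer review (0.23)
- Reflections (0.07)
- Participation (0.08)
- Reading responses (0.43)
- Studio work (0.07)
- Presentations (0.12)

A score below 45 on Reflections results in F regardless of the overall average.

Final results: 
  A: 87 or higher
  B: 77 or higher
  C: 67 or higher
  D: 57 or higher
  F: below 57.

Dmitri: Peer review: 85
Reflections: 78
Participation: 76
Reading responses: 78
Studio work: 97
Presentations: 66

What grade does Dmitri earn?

Reflections score 78 ≥ 45: minimum met.
Weighted total:
  Peer review 85 × 0.23 = 19.55
  Reflections 78 × 0.07 = 5.46
  Participation 76 × 0.08 = 6.08
  Reading responses 78 × 0.43 = 33.54
  Studio work 97 × 0.07 = 6.79
  Presentations 66 × 0.12 = 7.92
Sum = 79.34
79.34 is ≥ 77 and < 87 → B

B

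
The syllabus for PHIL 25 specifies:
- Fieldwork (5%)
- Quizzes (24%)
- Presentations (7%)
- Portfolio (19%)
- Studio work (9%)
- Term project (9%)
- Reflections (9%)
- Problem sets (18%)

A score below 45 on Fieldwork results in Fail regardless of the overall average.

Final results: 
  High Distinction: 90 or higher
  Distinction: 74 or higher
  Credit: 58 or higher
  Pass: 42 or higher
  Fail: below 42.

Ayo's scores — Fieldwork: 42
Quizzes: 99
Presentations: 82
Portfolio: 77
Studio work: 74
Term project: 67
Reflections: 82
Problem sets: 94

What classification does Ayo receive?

Fail

Fieldwork score 42 < 45: minimum not met.
Weighted total:
  Fieldwork 42 × 0.05 = 2.1
  Quizzes 99 × 0.24 = 23.76
  Presentations 82 × 0.07 = 5.74
  Portfolio 77 × 0.19 = 14.63
  Studio work 74 × 0.09 = 6.66
  Term project 67 × 0.09 = 6.03
  Reflections 82 × 0.09 = 7.38
  Problem sets 94 × 0.18 = 16.92
Sum = 83.22
Because the Fieldwork minimum was not met, the result is Fail.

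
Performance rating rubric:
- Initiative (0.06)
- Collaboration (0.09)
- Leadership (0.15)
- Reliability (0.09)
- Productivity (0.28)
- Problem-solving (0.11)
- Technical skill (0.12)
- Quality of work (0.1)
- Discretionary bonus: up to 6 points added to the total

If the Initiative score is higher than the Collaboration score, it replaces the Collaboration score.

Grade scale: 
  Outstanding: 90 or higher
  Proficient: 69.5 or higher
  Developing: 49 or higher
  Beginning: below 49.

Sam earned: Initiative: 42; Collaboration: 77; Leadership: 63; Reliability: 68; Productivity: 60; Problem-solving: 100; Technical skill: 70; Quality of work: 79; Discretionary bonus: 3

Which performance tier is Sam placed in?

Initiative (42) ≤ Collaboration (77), so Collaboration stays at 77.
Weighted total:
  Initiative 42 × 0.06 = 2.52
  Collaboration 77 × 0.09 = 6.93
  Leadership 63 × 0.15 = 9.45
  Reliability 68 × 0.09 = 6.12
  Productivity 60 × 0.28 = 16.8
  Problem-solving 100 × 0.11 = 11
  Technical skill 70 × 0.12 = 8.4
  Quality of work 79 × 0.1 = 7.9
Sum = 69.12
Discretionary bonus: 69.12 + 3 = 72.12
72.12 is ≥ 69.5 and < 90 → Proficient

Proficient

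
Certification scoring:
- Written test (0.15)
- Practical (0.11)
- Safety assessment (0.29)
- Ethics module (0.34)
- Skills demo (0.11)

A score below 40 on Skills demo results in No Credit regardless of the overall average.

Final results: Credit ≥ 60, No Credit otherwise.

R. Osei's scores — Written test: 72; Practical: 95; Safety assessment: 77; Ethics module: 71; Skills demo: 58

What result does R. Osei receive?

Credit

Skills demo score 58 ≥ 40: minimum met.
Weighted total:
  Written test 72 × 0.15 = 10.8
  Practical 95 × 0.11 = 10.45
  Safety assessment 77 × 0.29 = 22.33
  Ethics module 71 × 0.34 = 24.14
  Skills demo 58 × 0.11 = 6.38
Sum = 74.1
74.1 ≥ 60 → Credit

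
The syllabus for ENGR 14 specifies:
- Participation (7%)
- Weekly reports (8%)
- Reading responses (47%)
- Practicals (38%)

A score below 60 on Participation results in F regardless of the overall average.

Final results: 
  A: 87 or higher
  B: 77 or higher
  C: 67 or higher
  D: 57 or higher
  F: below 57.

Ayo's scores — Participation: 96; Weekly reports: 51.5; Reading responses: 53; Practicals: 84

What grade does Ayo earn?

C

Participation score 96 ≥ 60: minimum met.
Weighted total:
  Participation 96 × 0.07 = 6.72
  Weekly reports 51.5 × 0.08 = 4.12
  Reading responses 53 × 0.47 = 24.91
  Practicals 84 × 0.38 = 31.92
Sum = 67.67
67.67 is ≥ 67 and < 77 → C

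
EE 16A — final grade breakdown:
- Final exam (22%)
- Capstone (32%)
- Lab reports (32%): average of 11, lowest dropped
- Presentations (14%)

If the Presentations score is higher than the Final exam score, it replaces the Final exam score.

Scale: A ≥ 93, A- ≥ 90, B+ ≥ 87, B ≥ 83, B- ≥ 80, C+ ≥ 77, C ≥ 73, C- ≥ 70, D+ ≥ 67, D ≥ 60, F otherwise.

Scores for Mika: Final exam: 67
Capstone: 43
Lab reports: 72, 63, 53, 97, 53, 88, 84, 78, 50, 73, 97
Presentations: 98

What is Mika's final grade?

Lab reports: drop 50 → average of remaining 10 = 758/10 = 75.8
Presentations (98) > Final exam (67), so Final exam counts as 98.
Weighted total:
  Final exam 98 × 0.22 = 21.56
  Capstone 43 × 0.32 = 13.76
  Lab reports 75.8 × 0.32 = 24.256
  Presentations 98 × 0.14 = 13.72
Sum = 73.296
73.296 is ≥ 73 and < 77 → C

C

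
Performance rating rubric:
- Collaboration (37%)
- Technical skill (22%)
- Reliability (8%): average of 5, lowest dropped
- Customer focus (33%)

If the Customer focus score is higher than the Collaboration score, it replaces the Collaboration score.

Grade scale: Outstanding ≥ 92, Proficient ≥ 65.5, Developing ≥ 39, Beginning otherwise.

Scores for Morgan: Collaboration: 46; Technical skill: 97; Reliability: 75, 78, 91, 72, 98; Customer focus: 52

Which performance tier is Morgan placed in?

Reliability: drop 72 → average of remaining 4 = 342/4 = 85.5
Customer focus (52) > Collaboration (46), so Collaboration counts as 52.
Weighted total:
  Collaboration 52 × 0.37 = 19.24
  Technical skill 97 × 0.22 = 21.34
  Reliability 85.5 × 0.08 = 6.84
  Customer focus 52 × 0.33 = 17.16
Sum = 64.58
64.58 is ≥ 39 and < 65.5 → Developing

Developing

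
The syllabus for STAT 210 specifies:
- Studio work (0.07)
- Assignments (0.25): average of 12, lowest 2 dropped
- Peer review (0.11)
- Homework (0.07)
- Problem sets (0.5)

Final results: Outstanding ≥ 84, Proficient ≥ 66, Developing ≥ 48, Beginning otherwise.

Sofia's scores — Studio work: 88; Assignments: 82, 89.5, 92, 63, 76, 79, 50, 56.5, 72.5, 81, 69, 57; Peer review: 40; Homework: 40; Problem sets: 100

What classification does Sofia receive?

Assignments: drop 50, 56.5 → average of remaining 10 = 761/10 = 76.1
Weighted total:
  Studio work 88 × 0.07 = 6.16
  Assignments 76.1 × 0.25 = 19.025
  Peer review 40 × 0.11 = 4.4
  Homework 40 × 0.07 = 2.8
  Problem sets 100 × 0.5 = 50
Sum = 82.385
82.385 is ≥ 66 and < 84 → Proficient

Proficient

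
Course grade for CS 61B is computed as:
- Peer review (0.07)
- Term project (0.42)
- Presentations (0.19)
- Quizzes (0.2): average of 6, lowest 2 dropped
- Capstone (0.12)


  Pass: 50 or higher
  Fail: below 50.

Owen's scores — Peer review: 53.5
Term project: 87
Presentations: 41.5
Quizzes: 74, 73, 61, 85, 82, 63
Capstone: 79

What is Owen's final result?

Pass

Quizzes: drop 61, 63 → average of remaining 4 = 314/4 = 78.5
Weighted total:
  Peer review 53.5 × 0.07 = 3.745
  Term project 87 × 0.42 = 36.54
  Presentations 41.5 × 0.19 = 7.885
  Quizzes 78.5 × 0.2 = 15.7
  Capstone 79 × 0.12 = 9.48
Sum = 73.35
73.35 ≥ 50 → Pass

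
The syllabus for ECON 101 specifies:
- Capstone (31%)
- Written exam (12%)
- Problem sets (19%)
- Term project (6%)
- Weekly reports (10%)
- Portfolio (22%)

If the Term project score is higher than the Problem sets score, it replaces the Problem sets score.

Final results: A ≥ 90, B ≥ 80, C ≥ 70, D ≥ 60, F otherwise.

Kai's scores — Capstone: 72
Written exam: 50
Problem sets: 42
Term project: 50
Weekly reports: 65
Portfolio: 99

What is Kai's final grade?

D

Term project (50) > Problem sets (42), so Problem sets counts as 50.
Weighted total:
  Capstone 72 × 0.31 = 22.32
  Written exam 50 × 0.12 = 6
  Problem sets 50 × 0.19 = 9.5
  Term project 50 × 0.06 = 3
  Weekly reports 65 × 0.1 = 6.5
  Portfolio 99 × 0.22 = 21.78
Sum = 69.1
69.1 is ≥ 60 and < 70 → D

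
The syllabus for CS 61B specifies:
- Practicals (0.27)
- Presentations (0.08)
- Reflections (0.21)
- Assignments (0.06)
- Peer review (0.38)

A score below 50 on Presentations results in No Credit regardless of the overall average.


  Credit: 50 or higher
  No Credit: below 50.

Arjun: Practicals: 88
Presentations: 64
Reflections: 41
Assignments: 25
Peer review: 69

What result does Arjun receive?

Presentations score 64 ≥ 50: minimum met.
Weighted total:
  Practicals 88 × 0.27 = 23.76
  Presentations 64 × 0.08 = 5.12
  Reflections 41 × 0.21 = 8.61
  Assignments 25 × 0.06 = 1.5
  Peer review 69 × 0.38 = 26.22
Sum = 65.21
65.21 ≥ 50 → Credit

Credit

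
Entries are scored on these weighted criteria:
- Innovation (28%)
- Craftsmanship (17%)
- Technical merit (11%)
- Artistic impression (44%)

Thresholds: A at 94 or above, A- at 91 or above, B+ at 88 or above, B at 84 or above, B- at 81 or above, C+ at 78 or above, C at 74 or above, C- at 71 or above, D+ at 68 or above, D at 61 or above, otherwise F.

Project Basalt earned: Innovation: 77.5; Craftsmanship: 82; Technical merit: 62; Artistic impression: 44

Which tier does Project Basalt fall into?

Weighted total:
  Innovation 77.5 × 0.28 = 21.7
  Craftsmanship 82 × 0.17 = 13.94
  Technical merit 62 × 0.11 = 6.82
  Artistic impression 44 × 0.44 = 19.36
Sum = 61.82
61.82 is ≥ 61 and < 68 → D

D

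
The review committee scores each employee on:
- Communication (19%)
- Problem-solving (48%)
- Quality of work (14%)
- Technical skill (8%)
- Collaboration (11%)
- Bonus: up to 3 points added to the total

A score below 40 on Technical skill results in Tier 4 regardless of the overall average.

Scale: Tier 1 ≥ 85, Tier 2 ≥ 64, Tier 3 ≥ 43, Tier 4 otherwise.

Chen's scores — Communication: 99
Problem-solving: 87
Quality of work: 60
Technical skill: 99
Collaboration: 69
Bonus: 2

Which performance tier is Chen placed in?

Technical skill score 99 ≥ 40: minimum met.
Weighted total:
  Communication 99 × 0.19 = 18.81
  Problem-solving 87 × 0.48 = 41.76
  Quality of work 60 × 0.14 = 8.4
  Technical skill 99 × 0.08 = 7.92
  Collaboration 69 × 0.11 = 7.59
Sum = 84.48
Bonus: 84.48 + 2 = 86.48
86.48 ≥ 85 → Tier 1

Tier 1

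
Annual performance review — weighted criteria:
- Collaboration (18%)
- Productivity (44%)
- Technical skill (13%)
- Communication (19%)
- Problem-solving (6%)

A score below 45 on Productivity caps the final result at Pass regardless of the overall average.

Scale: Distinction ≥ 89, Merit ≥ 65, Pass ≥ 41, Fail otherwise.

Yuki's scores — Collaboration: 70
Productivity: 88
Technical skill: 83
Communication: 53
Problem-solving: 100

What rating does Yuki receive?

Productivity score 88 ≥ 45: minimum met.
Weighted total:
  Collaboration 70 × 0.18 = 12.6
  Productivity 88 × 0.44 = 38.72
  Technical skill 83 × 0.13 = 10.79
  Communication 53 × 0.19 = 10.07
  Problem-solving 100 × 0.06 = 6
Sum = 78.18
78.18 is ≥ 65 and < 89 → Merit

Merit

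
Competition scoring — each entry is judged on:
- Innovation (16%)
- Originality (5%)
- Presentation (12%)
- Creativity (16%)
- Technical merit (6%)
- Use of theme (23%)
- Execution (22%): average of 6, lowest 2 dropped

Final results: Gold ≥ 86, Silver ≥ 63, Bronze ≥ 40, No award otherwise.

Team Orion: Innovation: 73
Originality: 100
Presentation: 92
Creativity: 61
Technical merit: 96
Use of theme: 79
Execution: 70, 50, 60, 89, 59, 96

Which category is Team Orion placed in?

Silver

Execution: drop 50, 59 → average of remaining 4 = 315/4 = 78.75
Weighted total:
  Innovation 73 × 0.16 = 11.68
  Originality 100 × 0.05 = 5
  Presentation 92 × 0.12 = 11.04
  Creativity 61 × 0.16 = 9.76
  Technical merit 96 × 0.06 = 5.76
  Use of theme 79 × 0.23 = 18.17
  Execution 78.75 × 0.22 = 17.325
Sum = 78.735
78.735 is ≥ 63 and < 86 → Silver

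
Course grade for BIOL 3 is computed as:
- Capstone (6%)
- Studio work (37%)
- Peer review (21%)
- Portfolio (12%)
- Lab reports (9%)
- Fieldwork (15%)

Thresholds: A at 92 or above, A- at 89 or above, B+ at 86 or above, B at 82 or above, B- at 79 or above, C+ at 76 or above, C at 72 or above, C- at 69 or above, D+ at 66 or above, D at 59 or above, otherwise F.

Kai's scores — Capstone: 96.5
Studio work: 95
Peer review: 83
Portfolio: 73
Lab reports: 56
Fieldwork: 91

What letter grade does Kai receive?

Weighted total:
  Capstone 96.5 × 0.06 = 5.79
  Studio work 95 × 0.37 = 35.15
  Peer review 83 × 0.21 = 17.43
  Portfolio 73 × 0.12 = 8.76
  Lab reports 56 × 0.09 = 5.04
  Fieldwork 91 × 0.15 = 13.65
Sum = 85.82
85.82 is ≥ 82 and < 86 → B

B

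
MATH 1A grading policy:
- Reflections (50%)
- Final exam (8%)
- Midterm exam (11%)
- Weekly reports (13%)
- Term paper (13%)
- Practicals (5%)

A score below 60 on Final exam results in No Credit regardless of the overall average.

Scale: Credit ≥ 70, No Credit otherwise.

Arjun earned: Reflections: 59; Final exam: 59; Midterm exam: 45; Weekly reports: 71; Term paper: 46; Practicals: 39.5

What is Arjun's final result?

Final exam score 59 < 60: minimum not met.
Weighted total:
  Reflections 59 × 0.5 = 29.5
  Final exam 59 × 0.08 = 4.72
  Midterm exam 45 × 0.11 = 4.95
  Weekly reports 71 × 0.13 = 9.23
  Term paper 46 × 0.13 = 5.98
  Practicals 39.5 × 0.05 = 1.975
Sum = 56.355
Because the Final exam minimum was not met, the result is No Credit.

No Credit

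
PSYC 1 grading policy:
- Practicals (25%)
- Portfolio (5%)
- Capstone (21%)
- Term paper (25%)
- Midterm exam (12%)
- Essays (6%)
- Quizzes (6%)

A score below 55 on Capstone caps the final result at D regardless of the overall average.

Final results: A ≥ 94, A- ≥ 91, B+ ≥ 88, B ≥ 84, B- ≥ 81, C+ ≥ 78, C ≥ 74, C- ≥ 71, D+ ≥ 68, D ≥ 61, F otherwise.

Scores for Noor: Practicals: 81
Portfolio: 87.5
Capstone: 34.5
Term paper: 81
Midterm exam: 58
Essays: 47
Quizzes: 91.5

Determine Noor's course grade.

Capstone score 34.5 < 55: minimum not met.
Weighted total:
  Practicals 81 × 0.25 = 20.25
  Portfolio 87.5 × 0.05 = 4.375
  Capstone 34.5 × 0.21 = 7.245
  Term paper 81 × 0.25 = 20.25
  Midterm exam 58 × 0.12 = 6.96
  Essays 47 × 0.06 = 2.82
  Quizzes 91.5 × 0.06 = 5.49
Sum = 67.39
67.39 would be D; cap at D applies → D.

D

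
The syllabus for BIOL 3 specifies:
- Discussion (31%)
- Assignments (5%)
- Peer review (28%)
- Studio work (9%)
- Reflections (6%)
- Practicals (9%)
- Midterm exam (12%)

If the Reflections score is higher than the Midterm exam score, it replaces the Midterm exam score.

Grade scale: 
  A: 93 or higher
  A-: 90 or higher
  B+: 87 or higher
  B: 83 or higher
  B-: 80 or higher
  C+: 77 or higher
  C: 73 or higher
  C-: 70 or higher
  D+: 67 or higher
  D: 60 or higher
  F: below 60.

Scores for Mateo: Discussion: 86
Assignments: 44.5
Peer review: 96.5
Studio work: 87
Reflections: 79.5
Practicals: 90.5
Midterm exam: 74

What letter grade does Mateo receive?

Reflections (79.5) > Midterm exam (74), so Midterm exam counts as 79.5.
Weighted total:
  Discussion 86 × 0.31 = 26.66
  Assignments 44.5 × 0.05 = 2.225
  Peer review 96.5 × 0.28 = 27.02
  Studio work 87 × 0.09 = 7.83
  Reflections 79.5 × 0.06 = 4.77
  Practicals 90.5 × 0.09 = 8.145
  Midterm exam 79.5 × 0.12 = 9.54
Sum = 86.19
86.19 is ≥ 83 and < 87 → B

B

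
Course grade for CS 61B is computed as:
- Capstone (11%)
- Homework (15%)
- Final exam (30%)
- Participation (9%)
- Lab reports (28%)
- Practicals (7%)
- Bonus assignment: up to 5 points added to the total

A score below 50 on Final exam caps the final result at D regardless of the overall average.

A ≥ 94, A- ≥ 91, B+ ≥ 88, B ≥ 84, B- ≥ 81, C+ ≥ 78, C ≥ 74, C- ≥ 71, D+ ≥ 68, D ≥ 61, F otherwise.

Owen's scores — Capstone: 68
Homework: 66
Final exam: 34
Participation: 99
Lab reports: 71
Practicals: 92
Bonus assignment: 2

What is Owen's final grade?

D

Final exam score 34 < 50: minimum not met.
Weighted total:
  Capstone 68 × 0.11 = 7.48
  Homework 66 × 0.15 = 9.9
  Final exam 34 × 0.3 = 10.2
  Participation 99 × 0.09 = 8.91
  Lab reports 71 × 0.28 = 19.88
  Practicals 92 × 0.07 = 6.44
Sum = 62.81
Bonus assignment: 62.81 + 2 = 64.81
64.81 would be D; cap at D applies → D.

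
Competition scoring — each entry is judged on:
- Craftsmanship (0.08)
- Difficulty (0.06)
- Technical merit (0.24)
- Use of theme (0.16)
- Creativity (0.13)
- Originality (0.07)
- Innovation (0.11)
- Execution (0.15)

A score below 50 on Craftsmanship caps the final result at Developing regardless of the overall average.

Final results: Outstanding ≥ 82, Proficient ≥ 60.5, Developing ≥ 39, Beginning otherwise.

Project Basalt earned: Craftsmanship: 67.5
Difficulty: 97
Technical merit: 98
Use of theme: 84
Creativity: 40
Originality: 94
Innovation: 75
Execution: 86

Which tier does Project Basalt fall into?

Proficient

Craftsmanship score 67.5 ≥ 50: minimum met.
Weighted total:
  Craftsmanship 67.5 × 0.08 = 5.4
  Difficulty 97 × 0.06 = 5.82
  Technical merit 98 × 0.24 = 23.52
  Use of theme 84 × 0.16 = 13.44
  Creativity 40 × 0.13 = 5.2
  Originality 94 × 0.07 = 6.58
  Innovation 75 × 0.11 = 8.25
  Execution 86 × 0.15 = 12.9
Sum = 81.11
81.11 is ≥ 60.5 and < 82 → Proficient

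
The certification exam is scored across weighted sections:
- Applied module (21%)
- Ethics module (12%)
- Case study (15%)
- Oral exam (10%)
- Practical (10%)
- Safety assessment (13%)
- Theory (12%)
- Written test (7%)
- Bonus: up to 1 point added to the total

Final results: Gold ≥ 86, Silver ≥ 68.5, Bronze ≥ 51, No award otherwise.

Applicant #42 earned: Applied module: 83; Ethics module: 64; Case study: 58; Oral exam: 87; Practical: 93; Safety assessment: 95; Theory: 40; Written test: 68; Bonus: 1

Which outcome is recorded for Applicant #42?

Silver

Weighted total:
  Applied module 83 × 0.21 = 17.43
  Ethics module 64 × 0.12 = 7.68
  Case study 58 × 0.15 = 8.7
  Oral exam 87 × 0.1 = 8.7
  Practical 93 × 0.1 = 9.3
  Safety assessment 95 × 0.13 = 12.35
  Theory 40 × 0.12 = 4.8
  Written test 68 × 0.07 = 4.76
Sum = 73.72
Bonus: 73.72 + 1 = 74.72
74.72 is ≥ 68.5 and < 86 → Silver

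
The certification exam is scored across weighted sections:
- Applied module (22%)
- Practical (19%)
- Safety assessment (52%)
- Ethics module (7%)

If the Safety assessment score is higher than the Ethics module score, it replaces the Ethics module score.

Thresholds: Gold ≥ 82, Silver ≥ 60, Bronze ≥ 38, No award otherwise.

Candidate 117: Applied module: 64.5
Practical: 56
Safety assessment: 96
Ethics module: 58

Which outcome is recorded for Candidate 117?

Silver

Safety assessment (96) > Ethics module (58), so Ethics module counts as 96.
Weighted total:
  Applied module 64.5 × 0.22 = 14.19
  Practical 56 × 0.19 = 10.64
  Safety assessment 96 × 0.52 = 49.92
  Ethics module 96 × 0.07 = 6.72
Sum = 81.47
81.47 is ≥ 60 and < 82 → Silver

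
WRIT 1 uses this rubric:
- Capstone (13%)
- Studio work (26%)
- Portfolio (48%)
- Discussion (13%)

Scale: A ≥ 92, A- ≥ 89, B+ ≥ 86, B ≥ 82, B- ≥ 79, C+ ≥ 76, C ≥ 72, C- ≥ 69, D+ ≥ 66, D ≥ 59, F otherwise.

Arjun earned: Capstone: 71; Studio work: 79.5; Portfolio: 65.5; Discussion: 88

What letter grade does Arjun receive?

Weighted total:
  Capstone 71 × 0.13 = 9.23
  Studio work 79.5 × 0.26 = 20.67
  Portfolio 65.5 × 0.48 = 31.44
  Discussion 88 × 0.13 = 11.44
Sum = 72.78
72.78 is ≥ 72 and < 76 → C

C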